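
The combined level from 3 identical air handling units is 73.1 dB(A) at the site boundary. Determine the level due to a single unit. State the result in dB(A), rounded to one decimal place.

For N identical incoherent sources L_total = L₁ + 10·log₁₀ N, so L₁ = 73.1 − 10·log₁₀(3) = 73.1 − 4.771.

68.3 dB(A)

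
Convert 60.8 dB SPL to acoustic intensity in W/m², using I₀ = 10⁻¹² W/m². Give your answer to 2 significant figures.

1.2e-06 W/m²

I/I₀ = 10^(60.8/10) = 1.202e+06, so I = 1.202e+06 × 10⁻¹² W/m².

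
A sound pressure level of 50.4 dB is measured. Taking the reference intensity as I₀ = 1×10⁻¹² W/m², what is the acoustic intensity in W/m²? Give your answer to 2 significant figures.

1.1e-07 W/m²

I/I₀ = 10^(50.4/10) = 1.096e+05, so I = 1.096e+05 × 10⁻¹² W/m².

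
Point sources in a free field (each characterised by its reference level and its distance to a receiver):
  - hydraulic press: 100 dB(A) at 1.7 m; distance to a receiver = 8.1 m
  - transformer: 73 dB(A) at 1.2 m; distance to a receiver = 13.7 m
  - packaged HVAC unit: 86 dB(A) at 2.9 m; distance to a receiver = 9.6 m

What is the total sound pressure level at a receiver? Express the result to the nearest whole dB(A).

87 dB(A)

Apply inverse-square spreading to bring every level to the receiver, then sum 10^(L/10).
hydraulic press: 100 − 20·log₁₀(8.1/1.7) = 100 − 13.56 = 86.44 dB(A).
transformer: 73 − 20·log₁₀(13.7/1.2) = 73 − 21.15 = 51.85 dB(A).
packaged HVAC unit: 86 − 20·log₁₀(9.6/2.9) = 86 − 10.40 = 75.60 dB(A).
Σ 10^(L/10) = 4.770e+08 → L_total = 10·log₁₀(4.770e+08) = 86.78 dB(A).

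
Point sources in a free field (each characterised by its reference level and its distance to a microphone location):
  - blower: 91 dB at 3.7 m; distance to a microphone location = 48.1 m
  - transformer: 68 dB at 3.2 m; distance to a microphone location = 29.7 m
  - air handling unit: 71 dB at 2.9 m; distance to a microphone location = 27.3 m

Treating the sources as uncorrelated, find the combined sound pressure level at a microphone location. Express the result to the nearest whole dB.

69 dB

Propagate each source to the receiver with L = L_ref − 20·log₁₀(r/r_ref), then add intensities.
blower: 91 − 20·log₁₀(48.1/3.7) = 91 − 22.28 = 68.72 dB.
transformer: 68 − 20·log₁₀(29.7/3.2) = 68 − 19.35 = 48.65 dB.
air handling unit: 71 − 20·log₁₀(27.3/2.9) = 71 − 19.48 = 51.52 dB.
Σ 10^(L/10) = 7.665e+06 → L_total = 10·log₁₀(7.665e+06) = 68.84 dB.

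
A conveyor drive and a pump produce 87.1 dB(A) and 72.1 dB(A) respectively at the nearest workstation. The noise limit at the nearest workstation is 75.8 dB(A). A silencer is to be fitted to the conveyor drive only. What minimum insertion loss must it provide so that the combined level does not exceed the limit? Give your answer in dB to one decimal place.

13.7 dB

The untreated sources together contribute 10^(72.1/10) = 1.622e+07, i.e. 72.10 dB(A).
To meet 75.8 dB(A) overall, the treated conveyor drive may contribute at most 10^(75.8/10) − 1.622e+07 = 2.180e+07, i.e. 73.38 dB(A).
Required insertion loss = 87.1 − 73.38 = 13.72 dB.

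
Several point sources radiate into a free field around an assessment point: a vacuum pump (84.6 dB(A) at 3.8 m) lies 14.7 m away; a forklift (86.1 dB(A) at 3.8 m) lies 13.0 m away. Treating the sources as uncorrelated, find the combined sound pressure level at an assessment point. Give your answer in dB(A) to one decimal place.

First find each source's level at the receiver (point-source: −20·log₁₀(r/r_ref)), then combine on an intensity basis.
vacuum pump: 84.6 − 20·log₁₀(14.7/3.8) = 84.6 − 11.75 = 72.85 dB(A).
forklift: 86.1 − 20·log₁₀(13.0/3.8) = 86.1 − 10.68 = 75.42 dB(A).
Σ 10^(L/10) = 5.408e+07 → L_total = 10·log₁₀(5.408e+07) = 77.33 dB(A).

77.3 dB(A)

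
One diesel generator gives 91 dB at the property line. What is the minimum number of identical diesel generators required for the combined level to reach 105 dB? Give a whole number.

The shortfall is 105 − 91 = 14.0 dB, and N units add 10·log₁₀ N, so need 10·log₁₀ N ≥ 14.0.
N ≥ 10^(14.0/10) = 25.119, so N = 26.

26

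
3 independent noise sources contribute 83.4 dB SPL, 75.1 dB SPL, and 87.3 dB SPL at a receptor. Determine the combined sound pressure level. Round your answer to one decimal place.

Incoherent sources combine by intensity addition: L_total = 10·log₁₀(Σ 10^(L_i/10)).
Σ 10^(L/10) = 10^(83.4/10) + 10^(75.1/10) + 10^(87.3/10) = 7.882e+08.
L_total = 10·log₁₀(7.882e+08) = 88.97 dB SPL.

89.0 dB SPL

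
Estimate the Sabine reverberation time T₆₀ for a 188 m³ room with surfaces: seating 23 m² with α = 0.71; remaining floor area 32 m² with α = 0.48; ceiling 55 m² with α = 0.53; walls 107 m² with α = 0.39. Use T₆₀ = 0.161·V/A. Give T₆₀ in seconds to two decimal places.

0.30 s

Total absorption A = 23·0.71 + 32·0.48 + 55·0.53 + 107·0.39 = 102.57 m² sabins.
T₆₀ = 0.161 × 188 / 102.57 = 0.295 s.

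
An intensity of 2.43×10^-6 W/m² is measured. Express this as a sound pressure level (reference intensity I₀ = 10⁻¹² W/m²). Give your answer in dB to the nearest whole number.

64 dB

Dividing by I₀ shifts the exponent by 12: I/I₀ = 2.43×10^6.
L = 10·(0.3856 + 6) = 63.86 dB.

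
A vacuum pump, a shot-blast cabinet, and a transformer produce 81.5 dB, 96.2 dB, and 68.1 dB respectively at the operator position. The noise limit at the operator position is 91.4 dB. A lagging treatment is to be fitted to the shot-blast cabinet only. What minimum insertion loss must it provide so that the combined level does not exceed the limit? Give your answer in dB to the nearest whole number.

Everything except the shot-blast cabinet sums to 10^(81.5/10) + 10^(68.1/10) = 1.477e+08 in linear terms, 81.69 dB.
To meet 91.4 dB overall, the treated shot-blast cabinet may contribute at most 10^(91.4/10) − 1.477e+08 = 1.233e+09, i.e. 90.91 dB.
Required insertion loss = 96.2 − 90.91 = 5.29 dB.

5 dB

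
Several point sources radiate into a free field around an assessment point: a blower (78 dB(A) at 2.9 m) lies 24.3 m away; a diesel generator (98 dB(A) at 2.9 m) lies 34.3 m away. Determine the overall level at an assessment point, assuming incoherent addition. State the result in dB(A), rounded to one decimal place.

Propagate each source to the receiver with L = L_ref − 20·log₁₀(r/r_ref), then add intensities.
blower: 78 − 20·log₁₀(24.3/2.9) = 78 − 18.46 = 59.54 dB(A).
diesel generator: 98 − 20·log₁₀(34.3/2.9) = 98 − 21.46 = 76.54 dB(A).
Σ 10^(L/10) = 4.600e+07 → L_total = 10·log₁₀(4.600e+07) = 76.63 dB(A).

76.6 dB(A)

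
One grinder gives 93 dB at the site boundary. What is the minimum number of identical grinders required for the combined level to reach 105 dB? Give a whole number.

N identical sources give L₁ + 10·log₁₀ N, so require 10·log₁₀ N ≥ 105 − 93 = 12.0 dB.
N ≥ 10^(12.0/10) = 15.849, so N = 16.

16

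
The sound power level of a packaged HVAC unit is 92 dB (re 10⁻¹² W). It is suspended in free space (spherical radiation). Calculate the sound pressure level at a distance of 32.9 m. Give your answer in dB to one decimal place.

50.7 dB

L_p = L_w − 10·log₁₀(4π·r²) with r = 32.9 m.
4π·r² = 1.36e+04 m², 10·log₁₀ of that is 41.336 dB.
L_p = 92 − 41.336 = 50.66 dB.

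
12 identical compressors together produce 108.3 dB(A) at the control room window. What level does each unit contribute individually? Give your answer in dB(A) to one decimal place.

97.5 dB(A)

For N identical incoherent sources L_total = L₁ + 10·log₁₀ N, so L₁ = 108.3 − 10·log₁₀(12) = 108.3 − 10.792.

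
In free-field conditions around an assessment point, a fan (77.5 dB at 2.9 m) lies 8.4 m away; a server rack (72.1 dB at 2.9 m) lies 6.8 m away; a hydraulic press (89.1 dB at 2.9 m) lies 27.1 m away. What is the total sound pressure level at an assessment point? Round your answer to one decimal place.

72.8 dB

Apply inverse-square spreading to bring every level to the receiver, then sum 10^(L/10).
fan: 77.5 − 20·log₁₀(8.4/2.9) = 77.5 − 9.24 = 68.26 dB.
server rack: 72.1 − 20·log₁₀(6.8/2.9) = 72.1 − 7.40 = 64.70 dB.
hydraulic press: 89.1 − 20·log₁₀(27.1/2.9) = 89.1 − 19.41 = 69.69 dB.
Σ 10^(L/10) = 1.896e+07 → L_total = 10·log₁₀(1.896e+07) = 72.78 dB.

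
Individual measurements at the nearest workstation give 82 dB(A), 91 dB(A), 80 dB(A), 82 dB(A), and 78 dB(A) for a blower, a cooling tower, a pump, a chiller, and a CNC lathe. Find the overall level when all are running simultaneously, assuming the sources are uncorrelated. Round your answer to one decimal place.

Incoherent sources combine by intensity addition: L_total = 10·log₁₀(Σ 10^(L_i/10)).
Σ 10^(L/10) = 10^(82/10) + 10^(91/10) + 10^(80/10) + 10^(82/10) + 10^(78/10) = 1.739e+09.
L_total = 10·log₁₀(1.739e+09) = 92.40 dB(A).

92.4 dB(A)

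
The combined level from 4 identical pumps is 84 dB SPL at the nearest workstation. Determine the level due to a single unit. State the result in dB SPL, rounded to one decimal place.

78.0 dB SPL

For N identical incoherent sources L_total = L₁ + 10·log₁₀ N, so L₁ = 84 − 10·log₁₀(4) = 84 − 6.021.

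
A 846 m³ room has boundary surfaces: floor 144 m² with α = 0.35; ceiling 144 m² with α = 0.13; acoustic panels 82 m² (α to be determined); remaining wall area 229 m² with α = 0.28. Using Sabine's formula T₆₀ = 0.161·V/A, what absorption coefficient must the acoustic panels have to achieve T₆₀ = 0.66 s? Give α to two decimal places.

0.89

A = 0.161·V/T₆₀ = 0.161·846/0.66 = 206.37 m² sabins.
Absorption from the other surfaces = 144·0.35 + 144·0.13 + 229·0.28 = 133.24 m², so the acoustic panels must supply 73.13 m² over 82 m².
α = 73.13/82 = 0.892.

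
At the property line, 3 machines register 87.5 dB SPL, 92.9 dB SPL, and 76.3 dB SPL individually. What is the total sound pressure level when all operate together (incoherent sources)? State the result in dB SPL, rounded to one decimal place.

94.1 dB SPL

For uncorrelated sources the intensities add, so convert each level to linear form, sum, and take 10·log₁₀ of the total.
Σ 10^(L/10) = 10^(87.5/10) + 10^(92.9/10) + 10^(76.3/10) = 2.555e+09.
L_total = 10·log₁₀(2.555e+09) = 94.07 dB SPL.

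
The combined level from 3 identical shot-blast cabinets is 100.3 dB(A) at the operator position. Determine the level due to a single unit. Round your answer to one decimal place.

Dividing the total intensity by 3 lowers the level by 10·log₁₀ 3 = 4.771 dB: L₁ = 100.3 − 4.771.

95.5 dB(A)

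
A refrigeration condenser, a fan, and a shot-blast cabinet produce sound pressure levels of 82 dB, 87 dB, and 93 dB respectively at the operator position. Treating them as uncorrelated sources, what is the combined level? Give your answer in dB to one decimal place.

For uncorrelated sources the intensities add, so convert each level to linear form, sum, and take 10·log₁₀ of the total.
Σ 10^(L/10) = 10^(82/10) + 10^(87/10) + 10^(93/10) = 2.655e+09.
L_total = 10·log₁₀(2.655e+09) = 94.24 dB.

94.2 dB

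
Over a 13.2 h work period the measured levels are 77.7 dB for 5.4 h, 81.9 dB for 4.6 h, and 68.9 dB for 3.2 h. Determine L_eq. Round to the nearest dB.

79 dB

The energy average is taken in the linear domain: L_eq = 10·log₁₀[(Σ tᵢ·10^(Lᵢ/10))/T], T = 13.2 h.
Σ tᵢ·10^(Lᵢ/10) = 5.4·10^(77.7/10) + 4.6·10^(81.9/10) + 3.2·10^(68.9/10) = 1.055e+09.
L_eq = 10·log₁₀(1.055e+09/13.2) = 79.03 dB.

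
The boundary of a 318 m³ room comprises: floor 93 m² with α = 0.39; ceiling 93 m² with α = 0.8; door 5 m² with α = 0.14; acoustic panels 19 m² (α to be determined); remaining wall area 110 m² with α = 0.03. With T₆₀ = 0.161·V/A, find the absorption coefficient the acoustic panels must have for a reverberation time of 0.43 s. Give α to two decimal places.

0.23

From T₆₀ = 0.161·V/A, the target T₆₀ = 0.43 s needs A = 0.161·318/0.43 = 119.07 m².
Absorption from the other surfaces = 93·0.39 + 93·0.8 + 5·0.14 + 110·0.03 = 114.67 m², so the acoustic panels must supply 4.40 m² over 19 m².
α = 4.40/19 = 0.231.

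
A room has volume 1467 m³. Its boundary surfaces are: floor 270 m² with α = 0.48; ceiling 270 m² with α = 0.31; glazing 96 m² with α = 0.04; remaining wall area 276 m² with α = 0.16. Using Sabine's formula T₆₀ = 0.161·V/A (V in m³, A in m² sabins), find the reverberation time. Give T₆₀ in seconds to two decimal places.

Summing Sᵢαᵢ: 270·0.48 + 270·0.31 + 96·0.04 + 276·0.16 = 261.30 m².
T₆₀ = 0.161·V/A = 0.161·1467/261.30 = 0.904 s.

0.90 s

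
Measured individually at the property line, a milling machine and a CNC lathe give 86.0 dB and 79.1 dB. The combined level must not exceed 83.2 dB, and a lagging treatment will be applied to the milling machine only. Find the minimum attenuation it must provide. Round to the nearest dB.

5 dB

The untreated sources together contribute 10^(79.1/10) = 8.128e+07, i.e. 79.10 dB.
To meet 83.2 dB overall, the treated milling machine may contribute at most 10^(83.2/10) − 8.128e+07 = 1.276e+08, i.e. 81.06 dB.
So the milling machine must be reduced from 86.0 to 81.06 dB: IL = 4.94 dB.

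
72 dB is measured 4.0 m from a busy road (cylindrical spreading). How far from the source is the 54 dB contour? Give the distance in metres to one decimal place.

Line-source spreading drops the level by 10·log₁₀(r₂/r₁); inverting, r₂/r₁ = 10^(ΔL/10).
r₂ = 4.0·10^((72−54)/10) = 4.0·10^(18.0/10) = 252.38 m.

252.4 m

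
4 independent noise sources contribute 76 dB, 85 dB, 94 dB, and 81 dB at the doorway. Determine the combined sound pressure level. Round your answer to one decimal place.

94.8 dB

Incoherent sources combine by intensity addition: L_total = 10·log₁₀(Σ 10^(L_i/10)).
Σ 10^(L/10) = 10^(76/10) + 10^(85/10) + 10^(94/10) + 10^(81/10) = 2.994e+09.
L_total = 10·log₁₀(2.994e+09) = 94.76 dB.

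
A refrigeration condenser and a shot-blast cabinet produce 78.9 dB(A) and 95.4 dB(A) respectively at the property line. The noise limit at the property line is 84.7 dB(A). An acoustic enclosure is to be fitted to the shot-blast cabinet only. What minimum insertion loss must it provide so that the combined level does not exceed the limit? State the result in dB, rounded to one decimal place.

Fixed contribution from the other source: Σ 10^(L/10) = 10^(78.9/10) = 7.762e+07 (78.90 dB(A)).
To meet 84.7 dB(A) overall, the treated shot-blast cabinet may contribute at most 10^(84.7/10) − 7.762e+07 = 2.175e+08, i.e. 83.37 dB(A).
Required insertion loss = 95.4 − 83.37 = 12.03 dB.

12.0 dB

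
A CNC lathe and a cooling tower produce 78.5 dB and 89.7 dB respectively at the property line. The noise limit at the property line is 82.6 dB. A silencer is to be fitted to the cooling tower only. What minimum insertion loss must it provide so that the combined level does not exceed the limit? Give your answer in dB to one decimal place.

9.2 dB

Everything except the cooling tower sums to 10^(78.5/10) = 7.079e+07 in linear terms, 78.50 dB.
To meet 82.6 dB overall, the treated cooling tower may contribute at most 10^(82.6/10) − 7.079e+07 = 1.112e+08, i.e. 80.46 dB.
Required insertion loss = 89.7 − 80.46 = 9.24 dB.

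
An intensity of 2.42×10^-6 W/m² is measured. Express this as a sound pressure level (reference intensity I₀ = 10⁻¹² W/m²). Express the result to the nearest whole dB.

I/I₀ = 2.42×10^-6/10⁻¹² = 2.42×10^6, and L = 10·log₁₀(I/I₀).
L = 10·(0.3838 + 6) = 63.84 dB.

64 dB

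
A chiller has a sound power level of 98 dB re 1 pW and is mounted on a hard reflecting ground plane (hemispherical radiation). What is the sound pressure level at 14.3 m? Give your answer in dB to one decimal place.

Free-field hemispherical radiation: L_p = L_w − 10·log₁₀(2π·r²), r = 14.3 m.
2π·r² = 1285 m², 10·log₁₀ of that is 31.089 dB.
L_p = 98 − 31.089 = 66.91 dB.

66.9 dB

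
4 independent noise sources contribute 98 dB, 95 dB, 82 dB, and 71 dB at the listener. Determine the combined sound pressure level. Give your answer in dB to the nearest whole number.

For uncorrelated sources the intensities add, so convert each level to linear form, sum, and take 10·log₁₀ of the total.
Σ 10^(L/10) = 10^(98/10) + 10^(95/10) + 10^(82/10) + 10^(71/10) = 9.643e+09.
L_total = 10·log₁₀(9.643e+09) = 99.84 dB.

100 dB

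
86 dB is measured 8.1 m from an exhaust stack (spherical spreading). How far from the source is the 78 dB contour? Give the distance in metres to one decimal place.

20.3 m

The 8.0 dB drop corresponds to a distance ratio of 10^(8.0/20) for a point source.
r₂ = 8.1·10^((86−78)/20) = 8.1·10^(8.0/20) = 20.35 m.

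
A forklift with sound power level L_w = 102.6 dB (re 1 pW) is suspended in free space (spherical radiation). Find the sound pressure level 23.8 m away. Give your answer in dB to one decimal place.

Free-field spherical radiation: L_p = L_w − 10·log₁₀(4π·r²), r = 23.8 m.
4π·r² = 7118 m², 10·log₁₀ of that is 38.524 dB.
L_p = 102.6 − 38.524 = 64.08 dB.

64.1 dB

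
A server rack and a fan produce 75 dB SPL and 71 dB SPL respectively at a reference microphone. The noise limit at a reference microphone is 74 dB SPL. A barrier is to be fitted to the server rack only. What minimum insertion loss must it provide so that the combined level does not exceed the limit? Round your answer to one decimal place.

4.0 dB

Everything except the server rack sums to 10^(71/10) = 1.259e+07 in linear terms, 71.00 dB SPL.
To meet 74 dB SPL overall, the treated server rack may contribute at most 10^(74/10) − 1.259e+07 = 1.253e+07, i.e. 70.98 dB SPL.
Required insertion loss = 75 − 70.98 = 4.02 dB.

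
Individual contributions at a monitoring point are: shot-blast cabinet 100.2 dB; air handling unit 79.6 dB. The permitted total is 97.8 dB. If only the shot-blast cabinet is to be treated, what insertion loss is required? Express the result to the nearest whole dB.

2 dB

Everything except the shot-blast cabinet sums to 10^(79.6/10) = 9.120e+07 in linear terms, 79.60 dB.
To meet 97.8 dB overall, the treated shot-blast cabinet may contribute at most 10^(97.8/10) − 9.120e+07 = 5.934e+09, i.e. 97.73 dB.
Required insertion loss = 100.2 − 97.73 = 2.47 dB.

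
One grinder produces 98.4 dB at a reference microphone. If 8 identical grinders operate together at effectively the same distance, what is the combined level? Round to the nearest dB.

107 dB

With 8 equal, uncorrelated contributions the intensity is 8× that of one unit, giving a rise of 10·log₁₀ 8.
L_total = 98.4 + 10·log₁₀(8) = 98.4 + 9.031 = 107.43 dB.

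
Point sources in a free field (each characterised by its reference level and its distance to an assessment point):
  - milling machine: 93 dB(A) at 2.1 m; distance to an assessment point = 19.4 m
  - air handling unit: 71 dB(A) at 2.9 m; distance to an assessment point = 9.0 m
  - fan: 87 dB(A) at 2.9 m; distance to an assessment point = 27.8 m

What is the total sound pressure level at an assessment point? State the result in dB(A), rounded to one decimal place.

74.8 dB(A)

Apply inverse-square spreading to bring every level to the receiver, then sum 10^(L/10).
milling machine: 93 − 20·log₁₀(19.4/2.1) = 93 − 19.31 = 73.69 dB(A).
air handling unit: 71 − 20·log₁₀(9.0/2.9) = 71 − 9.84 = 61.16 dB(A).
fan: 87 − 20·log₁₀(27.8/2.9) = 87 − 19.63 = 67.37 dB(A).
Σ 10^(L/10) = 3.014e+07 → L_total = 10·log₁₀(3.014e+07) = 74.79 dB(A).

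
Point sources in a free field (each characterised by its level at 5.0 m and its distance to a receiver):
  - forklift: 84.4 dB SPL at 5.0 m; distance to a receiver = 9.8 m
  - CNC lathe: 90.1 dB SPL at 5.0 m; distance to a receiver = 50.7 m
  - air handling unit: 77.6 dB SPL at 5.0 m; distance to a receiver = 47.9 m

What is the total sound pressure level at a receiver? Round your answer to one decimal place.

Propagate each source to the receiver with L = L_ref − 20·log₁₀(r/r_ref), then add intensities.
forklift: 84.4 − 20·log₁₀(9.8/5.0) = 84.4 − 5.85 = 78.55 dB SPL.
CNC lathe: 90.1 − 20·log₁₀(50.7/5.0) = 90.1 − 20.12 = 69.98 dB SPL.
air handling unit: 77.6 − 20·log₁₀(47.9/5.0) = 77.6 − 19.63 = 57.97 dB SPL.
Σ 10^(L/10) = 8.227e+07 → L_total = 10·log₁₀(8.227e+07) = 79.15 dB SPL.

79.2 dB SPL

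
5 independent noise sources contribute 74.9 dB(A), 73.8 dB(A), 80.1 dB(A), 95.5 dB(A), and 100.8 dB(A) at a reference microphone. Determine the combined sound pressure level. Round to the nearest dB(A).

Incoherent sources combine by intensity addition: L_total = 10·log₁₀(Σ 10^(L_i/10)).
Σ 10^(L/10) = 10^(74.9/10) + 10^(73.8/10) + 10^(80.1/10) + 10^(95.5/10) + 10^(100.8/10) = 1.573e+10.
L_total = 10·log₁₀(1.573e+10) = 101.97 dB(A).

102 dB(A)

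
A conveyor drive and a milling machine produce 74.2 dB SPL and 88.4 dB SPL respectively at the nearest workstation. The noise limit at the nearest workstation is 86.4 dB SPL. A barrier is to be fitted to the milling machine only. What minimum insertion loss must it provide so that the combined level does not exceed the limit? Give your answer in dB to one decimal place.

The untreated sources together contribute 10^(74.2/10) = 2.630e+07, i.e. 74.20 dB SPL.
To meet 86.4 dB SPL overall, the treated milling machine may contribute at most 10^(86.4/10) − 2.630e+07 = 4.102e+08, i.e. 86.13 dB SPL.
Required insertion loss = 88.4 − 86.13 = 2.27 dB.

2.3 dB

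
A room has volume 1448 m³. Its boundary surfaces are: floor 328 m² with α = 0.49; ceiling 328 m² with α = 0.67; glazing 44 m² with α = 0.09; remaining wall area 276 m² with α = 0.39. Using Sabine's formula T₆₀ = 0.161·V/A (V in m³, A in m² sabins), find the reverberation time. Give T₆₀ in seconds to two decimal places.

A = Σ Sᵢαᵢ = 328·0.49 + 328·0.67 + 44·0.09 + 276·0.39 = 492.08 m².
T₆₀ = 0.161·V/A = 0.161·1448/492.08 = 0.474 s.

0.47 s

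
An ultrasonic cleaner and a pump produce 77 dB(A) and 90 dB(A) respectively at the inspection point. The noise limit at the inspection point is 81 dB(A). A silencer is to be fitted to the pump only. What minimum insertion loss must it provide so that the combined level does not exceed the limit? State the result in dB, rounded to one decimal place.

11.2 dB

Everything except the pump sums to 10^(77/10) = 5.012e+07 in linear terms, 77.00 dB(A).
The limit corresponds to 10^(81/10) = 1.259e+08; subtracting the fixed part leaves 7.577e+07 for the pump, i.e. 78.80 dB(A).
Required insertion loss = 90 − 78.80 = 11.20 dB.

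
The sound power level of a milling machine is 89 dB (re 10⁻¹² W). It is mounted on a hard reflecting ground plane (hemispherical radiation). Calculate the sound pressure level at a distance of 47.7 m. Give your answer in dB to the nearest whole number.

L_p = L_w − 10·log₁₀(2π·r²) with r = 47.7 m.
2π·r² = 1.43e+04 m², 10·log₁₀ of that is 41.552 dB.
L_p = 89 − 41.552 = 47.45 dB.

47 dB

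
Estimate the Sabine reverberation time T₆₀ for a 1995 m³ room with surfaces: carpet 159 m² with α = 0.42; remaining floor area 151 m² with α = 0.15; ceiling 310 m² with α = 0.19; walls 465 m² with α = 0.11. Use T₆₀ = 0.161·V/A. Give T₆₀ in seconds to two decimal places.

Summing Sᵢαᵢ: 159·0.42 + 151·0.15 + 310·0.19 + 465·0.11 = 199.48 m².
T₆₀ = 0.161·V/A = 0.161·1995/199.48 = 1.610 s.

1.61 s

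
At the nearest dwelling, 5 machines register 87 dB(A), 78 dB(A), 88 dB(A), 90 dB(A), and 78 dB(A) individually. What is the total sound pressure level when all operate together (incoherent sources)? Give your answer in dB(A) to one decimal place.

Incoherent sources combine by intensity addition: L_total = 10·log₁₀(Σ 10^(L_i/10)).
Σ 10^(L/10) = 10^(87/10) + 10^(78/10) + 10^(88/10) + 10^(90/10) + 10^(78/10) = 2.258e+09.
L_total = 10·log₁₀(2.258e+09) = 93.54 dB(A).

93.5 dB(A)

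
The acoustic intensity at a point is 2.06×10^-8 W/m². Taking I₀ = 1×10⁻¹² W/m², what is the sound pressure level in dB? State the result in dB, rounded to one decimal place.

L = 10·log₁₀(I/I₀) = 10·log₁₀(2.06×10^-8/10⁻¹²) = 10·log₁₀(2.06×10^4).
L = 10·(0.3139 + 4) = 43.14 dB.

43.1 dB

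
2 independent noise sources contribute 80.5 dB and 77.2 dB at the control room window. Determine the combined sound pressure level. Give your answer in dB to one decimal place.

82.2 dB

For uncorrelated sources the intensities add, so convert each level to linear form, sum, and take 10·log₁₀ of the total.
Σ 10^(L/10) = 10^(80.5/10) + 10^(77.2/10) = 1.647e+08.
L_total = 10·log₁₀(1.647e+08) = 82.17 dB.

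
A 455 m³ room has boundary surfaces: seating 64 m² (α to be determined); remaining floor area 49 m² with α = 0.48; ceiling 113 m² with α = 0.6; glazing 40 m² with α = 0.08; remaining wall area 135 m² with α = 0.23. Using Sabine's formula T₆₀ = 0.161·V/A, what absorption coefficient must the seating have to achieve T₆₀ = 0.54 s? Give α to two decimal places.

0.16

From T₆₀ = 0.161·V/A, the target T₆₀ = 0.54 s needs A = 0.161·455/0.54 = 135.66 m².
Absorption from the other surfaces = 49·0.48 + 113·0.6 + 40·0.08 + 135·0.23 = 125.57 m², so the seating must supply 10.09 m² over 64 m².
α = 10.09/64 = 0.158.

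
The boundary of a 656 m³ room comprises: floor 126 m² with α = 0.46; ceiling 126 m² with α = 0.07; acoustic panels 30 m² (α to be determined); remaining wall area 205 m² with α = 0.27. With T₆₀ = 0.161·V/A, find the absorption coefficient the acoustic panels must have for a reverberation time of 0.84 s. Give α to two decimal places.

0.12

From T₆₀ = 0.161·V/A, the target T₆₀ = 0.84 s needs A = 0.161·656/0.84 = 125.73 m².
Absorption from the other surfaces = 126·0.46 + 126·0.07 + 205·0.27 = 122.13 m², so the acoustic panels must supply 3.60 m² over 30 m².
α = 3.60/30 = 0.120.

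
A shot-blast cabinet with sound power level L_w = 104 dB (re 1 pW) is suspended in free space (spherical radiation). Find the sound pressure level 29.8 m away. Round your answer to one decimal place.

63.5 dB

L_p = L_w − 10·log₁₀(4π·r²) with r = 29.8 m.
4π·r² = 1.116e+04 m², 10·log₁₀ of that is 40.476 dB.
L_p = 104 − 40.476 = 63.52 dB.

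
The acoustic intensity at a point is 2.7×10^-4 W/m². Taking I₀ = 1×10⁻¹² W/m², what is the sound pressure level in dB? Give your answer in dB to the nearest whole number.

84 dB

Dividing by I₀ shifts the exponent by 12: I/I₀ = 2.7×10^8.
L = 10·(0.4314 + 8) = 84.31 dB.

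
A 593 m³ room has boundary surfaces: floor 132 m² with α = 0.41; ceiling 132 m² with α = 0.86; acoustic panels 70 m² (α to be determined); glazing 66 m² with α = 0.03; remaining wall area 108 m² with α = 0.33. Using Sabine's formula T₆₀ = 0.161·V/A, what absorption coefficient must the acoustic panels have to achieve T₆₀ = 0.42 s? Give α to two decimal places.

0.32

A = 0.161·V/T₆₀ = 0.161·593/0.42 = 227.32 m² sabins.
Absorption from the other surfaces = 132·0.41 + 132·0.86 + 66·0.03 + 108·0.33 = 205.26 m², so the acoustic panels must supply 22.06 m² over 70 m².
α = 22.06/70 = 0.315.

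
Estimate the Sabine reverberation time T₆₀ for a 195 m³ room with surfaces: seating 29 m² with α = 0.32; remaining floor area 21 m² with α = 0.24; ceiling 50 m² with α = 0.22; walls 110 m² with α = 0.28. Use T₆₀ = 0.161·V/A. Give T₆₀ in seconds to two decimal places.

0.56 s

Total absorption A = 29·0.32 + 21·0.24 + 50·0.22 + 110·0.28 = 56.12 m² sabins.
T₆₀ = 0.161·V/A = 0.161·195/56.12 = 0.559 s.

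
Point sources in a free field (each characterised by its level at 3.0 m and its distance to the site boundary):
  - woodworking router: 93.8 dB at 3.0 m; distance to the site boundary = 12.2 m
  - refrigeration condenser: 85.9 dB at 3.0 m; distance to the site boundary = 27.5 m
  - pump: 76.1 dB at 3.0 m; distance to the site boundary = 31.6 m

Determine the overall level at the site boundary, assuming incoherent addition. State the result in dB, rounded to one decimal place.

Apply inverse-square spreading to bring every level to the receiver, then sum 10^(L/10).
woodworking router: 93.8 − 20·log₁₀(12.2/3.0) = 93.8 − 12.18 = 81.62 dB.
refrigeration condenser: 85.9 − 20·log₁₀(27.5/3.0) = 85.9 − 19.24 = 66.66 dB.
pump: 76.1 − 20·log₁₀(31.6/3.0) = 76.1 − 20.45 = 55.65 dB.
Σ 10^(L/10) = 1.500e+08 → L_total = 10·log₁₀(1.500e+08) = 81.76 dB.

81.8 dB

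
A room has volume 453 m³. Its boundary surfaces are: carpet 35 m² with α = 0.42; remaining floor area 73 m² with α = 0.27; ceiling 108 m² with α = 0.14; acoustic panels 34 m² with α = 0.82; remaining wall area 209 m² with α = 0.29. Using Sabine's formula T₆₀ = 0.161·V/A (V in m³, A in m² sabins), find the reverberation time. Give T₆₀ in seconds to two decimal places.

0.53 s

Total absorption A = 35·0.42 + 73·0.27 + 108·0.14 + 34·0.82 + 209·0.29 = 138.02 m² sabins.
T₆₀ = 0.161·V/A = 0.161·453/138.02 = 0.528 s.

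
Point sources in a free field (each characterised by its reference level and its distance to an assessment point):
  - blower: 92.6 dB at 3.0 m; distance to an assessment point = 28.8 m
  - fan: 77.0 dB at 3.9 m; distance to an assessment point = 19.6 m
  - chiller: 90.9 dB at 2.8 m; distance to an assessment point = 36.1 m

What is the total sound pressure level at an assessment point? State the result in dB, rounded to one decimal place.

74.6 dB

Propagate each source to the receiver with L = L_ref − 20·log₁₀(r/r_ref), then add intensities.
blower: 92.6 − 20·log₁₀(28.8/3.0) = 92.6 − 19.65 = 72.95 dB.
fan: 77.0 − 20·log₁₀(19.6/3.9) = 77.0 − 14.02 = 62.98 dB.
chiller: 90.9 − 20·log₁₀(36.1/2.8) = 90.9 − 22.21 = 68.69 dB.
Σ 10^(L/10) = 2.913e+07 → L_total = 10·log₁₀(2.913e+07) = 74.64 dB.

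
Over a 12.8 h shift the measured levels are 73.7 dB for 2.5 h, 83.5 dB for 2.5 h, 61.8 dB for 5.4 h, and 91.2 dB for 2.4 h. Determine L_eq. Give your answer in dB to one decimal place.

84.7 dB

L_eq = 10·log₁₀[(1/T)·Σ tᵢ·10^(Lᵢ/10)] with T = 12.8 h.
Σ tᵢ·10^(Lᵢ/10) = 2.5·10^(73.7/10) + 2.5·10^(83.5/10) + 5.4·10^(61.8/10) + 2.4·10^(91.2/10) = 3.790e+09.
L_eq = 10·log₁₀(3.790e+09/12.8) = 84.71 dB.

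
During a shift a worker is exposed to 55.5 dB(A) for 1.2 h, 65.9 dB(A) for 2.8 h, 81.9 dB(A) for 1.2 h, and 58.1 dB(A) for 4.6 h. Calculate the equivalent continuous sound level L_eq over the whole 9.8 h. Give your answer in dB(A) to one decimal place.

The energy average is taken in the linear domain: L_eq = 10·log₁₀[(Σ tᵢ·10^(Lᵢ/10))/T], T = 9.8 h.
Σ tᵢ·10^(Lᵢ/10) = 1.2·10^(55.5/10) + 2.8·10^(65.9/10) + 1.2·10^(81.9/10) + 4.6·10^(58.1/10) = 2.001e+08.
L_eq = 10·log₁₀(2.001e+08/9.8) = 73.10 dB(A).

73.1 dB(A)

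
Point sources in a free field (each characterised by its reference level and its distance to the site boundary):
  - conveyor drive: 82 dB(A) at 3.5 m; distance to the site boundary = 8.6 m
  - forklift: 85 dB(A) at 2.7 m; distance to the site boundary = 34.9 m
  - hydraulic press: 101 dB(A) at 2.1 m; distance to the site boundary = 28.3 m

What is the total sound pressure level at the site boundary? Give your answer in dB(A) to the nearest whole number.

First find each source's level at the receiver (point-source: −20·log₁₀(r/r_ref)), then combine on an intensity basis.
conveyor drive: 82 − 20·log₁₀(8.6/3.5) = 82 − 7.81 = 74.19 dB(A).
forklift: 85 − 20·log₁₀(34.9/2.7) = 85 − 22.23 = 62.77 dB(A).
hydraulic press: 101 − 20·log₁₀(28.3/2.1) = 101 − 22.59 = 78.41 dB(A).
Σ 10^(L/10) = 9.746e+07 → L_total = 10·log₁₀(9.746e+07) = 79.89 dB(A).

80 dB(A)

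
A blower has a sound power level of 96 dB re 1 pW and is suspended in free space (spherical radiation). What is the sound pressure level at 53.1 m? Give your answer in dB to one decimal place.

50.5 dB

L_p = L_w − 10·log₁₀(4π·r²) with r = 53.1 m.
4π·r² = 3.543e+04 m², 10·log₁₀ of that is 45.494 dB.
L_p = 96 − 45.494 = 50.51 dB.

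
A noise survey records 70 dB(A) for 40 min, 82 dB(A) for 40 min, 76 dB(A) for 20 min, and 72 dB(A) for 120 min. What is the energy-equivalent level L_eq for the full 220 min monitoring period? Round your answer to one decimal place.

76.3 dB(A)

Weight each interval's intensity by its duration and average over T = 220 min:
Σ tᵢ·10^(Lᵢ/10) = 40·10^(70/10) + 40·10^(82/10) + 20·10^(76/10) + 120·10^(72/10) = 9.438e+09.
L_eq = 10·log₁₀(9.438e+09/220) = 76.32 dB(A).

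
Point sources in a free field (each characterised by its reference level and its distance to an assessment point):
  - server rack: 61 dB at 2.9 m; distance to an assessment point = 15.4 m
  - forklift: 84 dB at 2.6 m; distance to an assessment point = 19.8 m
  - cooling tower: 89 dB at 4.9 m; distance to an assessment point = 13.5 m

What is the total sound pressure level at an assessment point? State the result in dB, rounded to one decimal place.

80.4 dB

First find each source's level at the receiver (point-source: −20·log₁₀(r/r_ref)), then combine on an intensity basis.
server rack: 61 − 20·log₁₀(15.4/2.9) = 61 − 14.50 = 46.50 dB.
forklift: 84 − 20·log₁₀(19.8/2.6) = 84 − 17.63 = 66.37 dB.
cooling tower: 89 − 20·log₁₀(13.5/4.9) = 89 − 8.80 = 80.20 dB.
Σ 10^(L/10) = 1.090e+08 → L_total = 10·log₁₀(1.090e+08) = 80.38 dB.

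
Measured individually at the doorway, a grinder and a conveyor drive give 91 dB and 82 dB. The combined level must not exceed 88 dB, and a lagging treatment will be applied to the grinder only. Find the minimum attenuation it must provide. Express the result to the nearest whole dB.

4 dB

The untreated sources together contribute 10^(82/10) = 1.585e+08, i.e. 82.00 dB.
The limit corresponds to 10^(88/10) = 6.310e+08; subtracting the fixed part leaves 4.725e+08 for the grinder, i.e. 86.74 dB.
So the grinder must be reduced from 91 to 86.74 dB: IL = 4.26 dB.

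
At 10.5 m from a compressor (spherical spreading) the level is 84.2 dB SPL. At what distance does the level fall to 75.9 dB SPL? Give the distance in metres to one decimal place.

Point-source spreading drops the level by 20·log₁₀(r₂/r₁); inverting, r₂/r₁ = 10^(ΔL/20).
r₂ = 10.5·10^((84.2−75.9)/20) = 10.5·10^(8.3/20) = 27.30 m.

27.3 m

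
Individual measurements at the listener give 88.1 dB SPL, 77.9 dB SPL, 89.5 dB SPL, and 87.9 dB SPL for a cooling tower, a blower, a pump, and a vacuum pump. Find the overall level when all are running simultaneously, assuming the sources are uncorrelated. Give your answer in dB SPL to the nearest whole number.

For uncorrelated sources the intensities add, so convert each level to linear form, sum, and take 10·log₁₀ of the total.
Σ 10^(L/10) = 10^(88.1/10) + 10^(77.9/10) + 10^(89.5/10) + 10^(87.9/10) = 2.215e+09.
L_total = 10·log₁₀(2.215e+09) = 93.45 dB SPL.

93 dB SPL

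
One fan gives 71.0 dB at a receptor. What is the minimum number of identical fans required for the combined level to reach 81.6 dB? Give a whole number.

12

The shortfall is 81.6 − 71.0 = 10.6 dB, and N units add 10·log₁₀ N, so need 10·log₁₀ N ≥ 10.6.
N ≥ 10^(10.6/10) = 11.482, so N = 12.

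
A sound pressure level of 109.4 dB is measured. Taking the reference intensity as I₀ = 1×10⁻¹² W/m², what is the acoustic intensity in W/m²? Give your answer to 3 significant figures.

I = I₀·10^(L/10) = 10⁻¹² × 10^(109.4/10) = 10^(-1.060).

0.0871 W/m²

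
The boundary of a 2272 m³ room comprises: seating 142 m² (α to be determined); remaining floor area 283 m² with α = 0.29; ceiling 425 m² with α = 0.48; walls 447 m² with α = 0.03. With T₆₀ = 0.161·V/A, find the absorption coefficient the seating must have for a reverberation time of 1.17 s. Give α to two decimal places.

Required total absorption A = 0.161·2272/1.17 = 312.64 m².
Absorption from the other surfaces = 283·0.29 + 425·0.48 + 447·0.03 = 299.48 m², so the seating must supply 13.16 m² over 142 m².
α = 13.16/142 = 0.093.

0.09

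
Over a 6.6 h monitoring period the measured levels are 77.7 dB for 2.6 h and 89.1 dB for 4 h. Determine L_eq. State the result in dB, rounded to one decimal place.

87.1 dB

Weight each interval's intensity by its duration and average over T = 6.6 h:
Σ tᵢ·10^(Lᵢ/10) = 2.6·10^(77.7/10) + 4·10^(89.1/10) = 3.404e+09.
L_eq = 10·log₁₀(3.404e+09/6.6) = 87.12 dB.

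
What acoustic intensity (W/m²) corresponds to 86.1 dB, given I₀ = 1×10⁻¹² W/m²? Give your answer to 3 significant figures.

L = 10·log₁₀(I/I₀) ⇒ I = I₀·10^(L/10) = 10⁻¹² × 10^8.61.

0.000407 W/m²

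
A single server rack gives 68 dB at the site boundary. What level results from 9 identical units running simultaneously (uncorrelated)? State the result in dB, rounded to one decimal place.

77.5 dB

N identical incoherent sources raise the level by 10·log₁₀ N.
L_total = 68 + 10·log₁₀(9) = 68 + 9.542 = 77.54 dB.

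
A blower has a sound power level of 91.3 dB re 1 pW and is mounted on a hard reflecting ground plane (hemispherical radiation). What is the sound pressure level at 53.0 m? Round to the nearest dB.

The power spreads over a hemisphere of area 2π·r², so L_p = L_w − 10·log₁₀(2π·r²).
2π·r² = 1.765e+04 m², 10·log₁₀ of that is 42.467 dB.
L_p = 91.3 − 42.467 = 48.83 dB.

49 dB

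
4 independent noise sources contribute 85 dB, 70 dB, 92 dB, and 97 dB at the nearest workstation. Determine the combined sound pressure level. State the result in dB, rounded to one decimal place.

Incoherent sources combine by intensity addition: L_total = 10·log₁₀(Σ 10^(L_i/10)).
Σ 10^(L/10) = 10^(85/10) + 10^(70/10) + 10^(92/10) + 10^(97/10) = 6.923e+09.
L_total = 10·log₁₀(6.923e+09) = 98.40 dB.

98.4 dB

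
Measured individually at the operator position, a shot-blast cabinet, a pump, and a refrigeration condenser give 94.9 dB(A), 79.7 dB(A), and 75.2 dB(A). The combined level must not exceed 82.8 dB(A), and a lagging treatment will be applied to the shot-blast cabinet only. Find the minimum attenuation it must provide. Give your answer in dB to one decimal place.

16.8 dB

Everything except the shot-blast cabinet sums to 10^(79.7/10) + 10^(75.2/10) = 1.264e+08 in linear terms, 81.02 dB(A).
To meet 82.8 dB(A) overall, the treated shot-blast cabinet may contribute at most 10^(82.8/10) − 1.264e+08 = 6.411e+07, i.e. 78.07 dB(A).
So the shot-blast cabinet must be reduced from 94.9 to 78.07 dB(A): IL = 16.83 dB.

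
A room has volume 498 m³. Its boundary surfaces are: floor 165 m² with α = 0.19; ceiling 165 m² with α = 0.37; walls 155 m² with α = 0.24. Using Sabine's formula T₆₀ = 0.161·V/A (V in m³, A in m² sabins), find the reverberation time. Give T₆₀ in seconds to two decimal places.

A = Σ Sᵢαᵢ = 165·0.19 + 165·0.37 + 155·0.24 = 129.60 m².
T₆₀ = 0.161·V/A = 0.161·498/129.60 = 0.619 s.

0.62 s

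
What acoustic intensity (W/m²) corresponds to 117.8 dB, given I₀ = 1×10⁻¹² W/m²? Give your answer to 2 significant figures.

0.60 W/m²

I = I₀·10^(L/10) = 10⁻¹² × 10^(117.8/10) = 10^(-0.220).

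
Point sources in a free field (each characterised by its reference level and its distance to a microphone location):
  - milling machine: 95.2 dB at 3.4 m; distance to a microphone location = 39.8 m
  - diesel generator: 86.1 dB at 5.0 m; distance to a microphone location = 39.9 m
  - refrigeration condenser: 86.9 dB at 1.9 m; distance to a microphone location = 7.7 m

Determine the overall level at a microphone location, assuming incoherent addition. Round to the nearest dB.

78 dB

Propagate each source to the receiver with L = L_ref − 20·log₁₀(r/r_ref), then add intensities.
milling machine: 95.2 − 20·log₁₀(39.8/3.4) = 95.2 − 21.37 = 73.83 dB.
diesel generator: 86.1 − 20·log₁₀(39.9/5.0) = 86.1 − 18.04 = 68.06 dB.
refrigeration condenser: 86.9 − 20·log₁₀(7.7/1.9) = 86.9 − 12.15 = 74.75 dB.
Σ 10^(L/10) = 6.038e+07 → L_total = 10·log₁₀(6.038e+07) = 77.81 dB.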